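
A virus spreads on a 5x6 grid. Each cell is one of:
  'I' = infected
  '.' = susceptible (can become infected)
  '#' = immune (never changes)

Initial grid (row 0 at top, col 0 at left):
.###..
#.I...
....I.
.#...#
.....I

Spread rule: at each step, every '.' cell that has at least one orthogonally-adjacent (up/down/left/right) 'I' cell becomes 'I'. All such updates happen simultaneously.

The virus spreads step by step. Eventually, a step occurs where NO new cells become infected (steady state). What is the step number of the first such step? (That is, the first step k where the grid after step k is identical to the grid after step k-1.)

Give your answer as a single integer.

Answer: 6

Derivation:
Step 0 (initial): 3 infected
Step 1: +8 new -> 11 infected
Step 2: +6 new -> 17 infected
Step 3: +3 new -> 20 infected
Step 4: +2 new -> 22 infected
Step 5: +1 new -> 23 infected
Step 6: +0 new -> 23 infected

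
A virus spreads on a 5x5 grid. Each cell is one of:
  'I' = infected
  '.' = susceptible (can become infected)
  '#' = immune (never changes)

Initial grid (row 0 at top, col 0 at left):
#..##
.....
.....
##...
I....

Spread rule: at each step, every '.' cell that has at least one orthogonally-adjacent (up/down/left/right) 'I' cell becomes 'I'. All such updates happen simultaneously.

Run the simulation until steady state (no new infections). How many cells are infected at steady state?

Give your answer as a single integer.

Step 0 (initial): 1 infected
Step 1: +1 new -> 2 infected
Step 2: +1 new -> 3 infected
Step 3: +2 new -> 5 infected
Step 4: +3 new -> 8 infected
Step 5: +4 new -> 12 infected
Step 6: +5 new -> 17 infected
Step 7: +3 new -> 20 infected
Step 8: +0 new -> 20 infected

Answer: 20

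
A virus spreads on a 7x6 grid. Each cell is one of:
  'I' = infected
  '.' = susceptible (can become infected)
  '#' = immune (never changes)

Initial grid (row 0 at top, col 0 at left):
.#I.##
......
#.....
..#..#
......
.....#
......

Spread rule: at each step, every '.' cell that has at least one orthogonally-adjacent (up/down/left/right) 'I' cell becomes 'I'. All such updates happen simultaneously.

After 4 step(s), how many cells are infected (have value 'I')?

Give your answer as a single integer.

Answer: 15

Derivation:
Step 0 (initial): 1 infected
Step 1: +2 new -> 3 infected
Step 2: +3 new -> 6 infected
Step 3: +4 new -> 10 infected
Step 4: +5 new -> 15 infected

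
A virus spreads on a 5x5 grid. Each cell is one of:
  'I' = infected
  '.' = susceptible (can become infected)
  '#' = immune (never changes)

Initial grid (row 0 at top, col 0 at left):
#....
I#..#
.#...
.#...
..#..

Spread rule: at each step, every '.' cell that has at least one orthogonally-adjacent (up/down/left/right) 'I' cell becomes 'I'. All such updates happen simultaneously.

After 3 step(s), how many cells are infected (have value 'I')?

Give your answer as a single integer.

Answer: 4

Derivation:
Step 0 (initial): 1 infected
Step 1: +1 new -> 2 infected
Step 2: +1 new -> 3 infected
Step 3: +1 new -> 4 infected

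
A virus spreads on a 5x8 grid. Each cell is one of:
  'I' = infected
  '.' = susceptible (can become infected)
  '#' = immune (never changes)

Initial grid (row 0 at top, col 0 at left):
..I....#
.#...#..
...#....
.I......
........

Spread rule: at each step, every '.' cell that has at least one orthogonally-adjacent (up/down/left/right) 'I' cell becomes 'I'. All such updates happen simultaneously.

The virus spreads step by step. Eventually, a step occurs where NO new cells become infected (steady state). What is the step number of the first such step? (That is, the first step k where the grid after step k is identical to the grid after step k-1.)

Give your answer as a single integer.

Step 0 (initial): 2 infected
Step 1: +7 new -> 9 infected
Step 2: +8 new -> 17 infected
Step 3: +5 new -> 22 infected
Step 4: +4 new -> 26 infected
Step 5: +4 new -> 30 infected
Step 6: +4 new -> 34 infected
Step 7: +2 new -> 36 infected
Step 8: +0 new -> 36 infected

Answer: 8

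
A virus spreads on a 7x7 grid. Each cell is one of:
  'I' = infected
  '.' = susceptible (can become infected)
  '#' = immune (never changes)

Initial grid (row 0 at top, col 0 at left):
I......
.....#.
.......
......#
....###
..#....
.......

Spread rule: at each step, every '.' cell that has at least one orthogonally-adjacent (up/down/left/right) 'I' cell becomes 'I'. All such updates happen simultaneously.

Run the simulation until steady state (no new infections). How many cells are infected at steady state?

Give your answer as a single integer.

Answer: 43

Derivation:
Step 0 (initial): 1 infected
Step 1: +2 new -> 3 infected
Step 2: +3 new -> 6 infected
Step 3: +4 new -> 10 infected
Step 4: +5 new -> 15 infected
Step 5: +6 new -> 21 infected
Step 6: +6 new -> 27 infected
Step 7: +5 new -> 32 infected
Step 8: +4 new -> 36 infected
Step 9: +2 new -> 38 infected
Step 10: +2 new -> 40 infected
Step 11: +2 new -> 42 infected
Step 12: +1 new -> 43 infected
Step 13: +0 new -> 43 infected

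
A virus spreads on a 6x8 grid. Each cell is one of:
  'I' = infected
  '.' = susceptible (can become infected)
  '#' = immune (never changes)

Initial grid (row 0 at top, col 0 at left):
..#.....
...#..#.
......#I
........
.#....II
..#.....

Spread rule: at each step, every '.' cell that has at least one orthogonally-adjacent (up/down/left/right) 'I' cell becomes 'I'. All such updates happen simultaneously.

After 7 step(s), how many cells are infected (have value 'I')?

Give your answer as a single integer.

Step 0 (initial): 3 infected
Step 1: +6 new -> 9 infected
Step 2: +4 new -> 13 infected
Step 3: +5 new -> 18 infected
Step 4: +6 new -> 24 infected
Step 5: +4 new -> 28 infected
Step 6: +3 new -> 31 infected
Step 7: +3 new -> 34 infected

Answer: 34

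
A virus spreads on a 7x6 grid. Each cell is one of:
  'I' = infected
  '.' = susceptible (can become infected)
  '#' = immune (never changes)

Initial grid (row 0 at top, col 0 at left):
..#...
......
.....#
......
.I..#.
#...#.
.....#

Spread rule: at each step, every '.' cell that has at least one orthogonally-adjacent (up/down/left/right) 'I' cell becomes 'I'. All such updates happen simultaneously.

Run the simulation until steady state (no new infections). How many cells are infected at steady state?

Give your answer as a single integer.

Answer: 36

Derivation:
Step 0 (initial): 1 infected
Step 1: +4 new -> 5 infected
Step 2: +6 new -> 11 infected
Step 3: +7 new -> 18 infected
Step 4: +6 new -> 24 infected
Step 5: +5 new -> 29 infected
Step 6: +3 new -> 32 infected
Step 7: +3 new -> 35 infected
Step 8: +1 new -> 36 infected
Step 9: +0 new -> 36 infected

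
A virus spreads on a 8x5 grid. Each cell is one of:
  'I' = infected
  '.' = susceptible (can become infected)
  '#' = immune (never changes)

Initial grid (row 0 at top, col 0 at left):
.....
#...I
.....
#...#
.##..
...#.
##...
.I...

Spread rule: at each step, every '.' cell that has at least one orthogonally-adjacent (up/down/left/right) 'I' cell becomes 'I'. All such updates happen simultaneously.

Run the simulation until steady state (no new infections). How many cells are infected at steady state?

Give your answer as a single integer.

Answer: 32

Derivation:
Step 0 (initial): 2 infected
Step 1: +5 new -> 7 infected
Step 2: +5 new -> 12 infected
Step 3: +7 new -> 19 infected
Step 4: +6 new -> 25 infected
Step 5: +6 new -> 31 infected
Step 6: +1 new -> 32 infected
Step 7: +0 new -> 32 infected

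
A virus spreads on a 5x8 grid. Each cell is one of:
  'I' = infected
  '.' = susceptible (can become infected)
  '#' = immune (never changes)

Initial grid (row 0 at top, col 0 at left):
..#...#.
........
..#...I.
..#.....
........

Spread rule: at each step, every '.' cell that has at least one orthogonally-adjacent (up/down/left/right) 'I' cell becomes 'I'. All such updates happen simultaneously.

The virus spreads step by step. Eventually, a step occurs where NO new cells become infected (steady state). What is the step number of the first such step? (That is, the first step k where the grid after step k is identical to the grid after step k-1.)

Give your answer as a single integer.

Answer: 10

Derivation:
Step 0 (initial): 1 infected
Step 1: +4 new -> 5 infected
Step 2: +6 new -> 11 infected
Step 3: +7 new -> 18 infected
Step 4: +4 new -> 22 infected
Step 5: +3 new -> 25 infected
Step 6: +2 new -> 27 infected
Step 7: +4 new -> 31 infected
Step 8: +4 new -> 35 infected
Step 9: +1 new -> 36 infected
Step 10: +0 new -> 36 infected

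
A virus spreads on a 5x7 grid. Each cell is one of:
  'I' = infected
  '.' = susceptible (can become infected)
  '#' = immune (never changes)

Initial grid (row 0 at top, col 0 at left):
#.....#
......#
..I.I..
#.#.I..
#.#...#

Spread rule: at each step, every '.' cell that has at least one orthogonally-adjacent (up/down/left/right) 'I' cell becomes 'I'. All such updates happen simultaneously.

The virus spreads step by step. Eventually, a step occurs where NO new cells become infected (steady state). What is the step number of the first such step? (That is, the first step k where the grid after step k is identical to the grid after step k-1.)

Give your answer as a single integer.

Answer: 4

Derivation:
Step 0 (initial): 3 infected
Step 1: +8 new -> 11 infected
Step 2: +11 new -> 22 infected
Step 3: +5 new -> 27 infected
Step 4: +0 new -> 27 infected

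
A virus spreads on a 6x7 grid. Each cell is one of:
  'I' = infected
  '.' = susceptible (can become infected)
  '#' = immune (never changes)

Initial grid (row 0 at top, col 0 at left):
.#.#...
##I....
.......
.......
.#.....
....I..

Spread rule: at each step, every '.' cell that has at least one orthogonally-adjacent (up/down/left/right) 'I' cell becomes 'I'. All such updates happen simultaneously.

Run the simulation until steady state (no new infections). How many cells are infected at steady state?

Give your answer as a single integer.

Answer: 36

Derivation:
Step 0 (initial): 2 infected
Step 1: +6 new -> 8 infected
Step 2: +9 new -> 17 infected
Step 3: +10 new -> 27 infected
Step 4: +6 new -> 33 infected
Step 5: +3 new -> 36 infected
Step 6: +0 new -> 36 infected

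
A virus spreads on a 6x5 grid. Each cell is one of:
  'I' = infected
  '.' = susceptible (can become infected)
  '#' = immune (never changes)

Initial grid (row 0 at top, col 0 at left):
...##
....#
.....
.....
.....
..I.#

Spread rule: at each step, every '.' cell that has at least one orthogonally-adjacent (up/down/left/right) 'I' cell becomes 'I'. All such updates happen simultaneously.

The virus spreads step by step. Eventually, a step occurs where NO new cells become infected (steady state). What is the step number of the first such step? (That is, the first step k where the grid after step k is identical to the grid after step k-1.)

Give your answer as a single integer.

Answer: 8

Derivation:
Step 0 (initial): 1 infected
Step 1: +3 new -> 4 infected
Step 2: +4 new -> 8 infected
Step 3: +5 new -> 13 infected
Step 4: +5 new -> 18 infected
Step 5: +5 new -> 23 infected
Step 6: +2 new -> 25 infected
Step 7: +1 new -> 26 infected
Step 8: +0 new -> 26 infected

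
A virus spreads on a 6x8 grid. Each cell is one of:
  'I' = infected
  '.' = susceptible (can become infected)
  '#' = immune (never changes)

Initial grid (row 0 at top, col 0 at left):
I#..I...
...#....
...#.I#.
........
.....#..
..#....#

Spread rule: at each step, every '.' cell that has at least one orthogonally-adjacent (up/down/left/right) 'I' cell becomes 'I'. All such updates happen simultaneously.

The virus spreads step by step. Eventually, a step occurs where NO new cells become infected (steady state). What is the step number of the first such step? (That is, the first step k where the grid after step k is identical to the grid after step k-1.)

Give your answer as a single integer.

Answer: 7

Derivation:
Step 0 (initial): 3 infected
Step 1: +7 new -> 10 infected
Step 2: +7 new -> 17 infected
Step 3: +9 new -> 26 infected
Step 4: +9 new -> 35 infected
Step 5: +5 new -> 40 infected
Step 6: +1 new -> 41 infected
Step 7: +0 new -> 41 infected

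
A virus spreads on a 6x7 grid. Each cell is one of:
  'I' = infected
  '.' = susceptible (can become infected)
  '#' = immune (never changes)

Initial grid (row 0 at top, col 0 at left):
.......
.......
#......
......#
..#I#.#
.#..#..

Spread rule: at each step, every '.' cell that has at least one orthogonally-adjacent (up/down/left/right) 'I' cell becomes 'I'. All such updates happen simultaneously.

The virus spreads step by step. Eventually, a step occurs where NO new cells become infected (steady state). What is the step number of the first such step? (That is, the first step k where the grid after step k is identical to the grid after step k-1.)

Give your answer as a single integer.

Step 0 (initial): 1 infected
Step 1: +2 new -> 3 infected
Step 2: +4 new -> 7 infected
Step 3: +5 new -> 12 infected
Step 4: +8 new -> 20 infected
Step 5: +7 new -> 27 infected
Step 6: +6 new -> 33 infected
Step 7: +2 new -> 35 infected
Step 8: +0 new -> 35 infected

Answer: 8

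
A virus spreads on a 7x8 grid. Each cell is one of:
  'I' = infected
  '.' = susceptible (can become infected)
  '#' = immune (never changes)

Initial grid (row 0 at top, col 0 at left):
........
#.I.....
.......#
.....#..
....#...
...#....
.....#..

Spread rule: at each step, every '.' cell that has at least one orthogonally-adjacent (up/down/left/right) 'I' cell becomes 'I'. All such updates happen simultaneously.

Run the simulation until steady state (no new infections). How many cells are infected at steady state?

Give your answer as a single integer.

Step 0 (initial): 1 infected
Step 1: +4 new -> 5 infected
Step 2: +6 new -> 11 infected
Step 3: +8 new -> 19 infected
Step 4: +8 new -> 27 infected
Step 5: +6 new -> 33 infected
Step 6: +5 new -> 38 infected
Step 7: +4 new -> 42 infected
Step 8: +4 new -> 46 infected
Step 9: +3 new -> 49 infected
Step 10: +1 new -> 50 infected
Step 11: +0 new -> 50 infected

Answer: 50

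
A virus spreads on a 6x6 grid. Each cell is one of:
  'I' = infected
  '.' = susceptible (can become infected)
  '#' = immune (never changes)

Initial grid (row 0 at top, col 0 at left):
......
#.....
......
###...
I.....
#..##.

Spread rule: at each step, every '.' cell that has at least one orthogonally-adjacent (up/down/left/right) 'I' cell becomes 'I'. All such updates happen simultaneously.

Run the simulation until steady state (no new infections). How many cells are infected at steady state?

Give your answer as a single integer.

Step 0 (initial): 1 infected
Step 1: +1 new -> 2 infected
Step 2: +2 new -> 4 infected
Step 3: +2 new -> 6 infected
Step 4: +2 new -> 8 infected
Step 5: +3 new -> 11 infected
Step 6: +5 new -> 16 infected
Step 7: +5 new -> 21 infected
Step 8: +5 new -> 26 infected
Step 9: +2 new -> 28 infected
Step 10: +1 new -> 29 infected
Step 11: +0 new -> 29 infected

Answer: 29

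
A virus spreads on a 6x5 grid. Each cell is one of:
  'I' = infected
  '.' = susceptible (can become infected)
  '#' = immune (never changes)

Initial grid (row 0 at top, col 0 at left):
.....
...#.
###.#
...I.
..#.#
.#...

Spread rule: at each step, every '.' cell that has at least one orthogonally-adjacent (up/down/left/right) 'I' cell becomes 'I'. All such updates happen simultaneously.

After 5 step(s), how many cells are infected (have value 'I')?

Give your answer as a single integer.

Answer: 13

Derivation:
Step 0 (initial): 1 infected
Step 1: +4 new -> 5 infected
Step 2: +2 new -> 7 infected
Step 3: +4 new -> 11 infected
Step 4: +1 new -> 12 infected
Step 5: +1 new -> 13 infected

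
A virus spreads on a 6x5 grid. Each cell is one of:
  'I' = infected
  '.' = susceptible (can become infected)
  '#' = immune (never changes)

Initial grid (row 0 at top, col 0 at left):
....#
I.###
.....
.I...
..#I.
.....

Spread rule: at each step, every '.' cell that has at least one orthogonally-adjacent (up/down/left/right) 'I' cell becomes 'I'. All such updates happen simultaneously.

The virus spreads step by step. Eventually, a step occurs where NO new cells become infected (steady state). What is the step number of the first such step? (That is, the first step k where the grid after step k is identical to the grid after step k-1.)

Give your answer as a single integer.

Step 0 (initial): 3 infected
Step 1: +10 new -> 13 infected
Step 2: +8 new -> 21 infected
Step 3: +3 new -> 24 infected
Step 4: +1 new -> 25 infected
Step 5: +0 new -> 25 infected

Answer: 5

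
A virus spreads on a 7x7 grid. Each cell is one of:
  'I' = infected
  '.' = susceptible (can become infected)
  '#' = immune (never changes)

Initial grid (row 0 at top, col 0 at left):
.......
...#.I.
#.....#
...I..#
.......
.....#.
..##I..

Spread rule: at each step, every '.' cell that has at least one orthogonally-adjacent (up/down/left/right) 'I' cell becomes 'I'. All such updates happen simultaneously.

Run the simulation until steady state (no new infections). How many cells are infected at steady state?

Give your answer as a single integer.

Answer: 42

Derivation:
Step 0 (initial): 3 infected
Step 1: +10 new -> 13 infected
Step 2: +10 new -> 23 infected
Step 3: +8 new -> 31 infected
Step 4: +5 new -> 36 infected
Step 5: +4 new -> 40 infected
Step 6: +2 new -> 42 infected
Step 7: +0 new -> 42 infected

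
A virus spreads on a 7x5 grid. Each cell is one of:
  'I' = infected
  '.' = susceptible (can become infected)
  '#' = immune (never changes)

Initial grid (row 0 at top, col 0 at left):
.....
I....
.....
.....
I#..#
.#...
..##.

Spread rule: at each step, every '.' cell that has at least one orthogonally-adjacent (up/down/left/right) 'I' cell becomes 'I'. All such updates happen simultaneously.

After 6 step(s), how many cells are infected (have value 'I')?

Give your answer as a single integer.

Step 0 (initial): 2 infected
Step 1: +5 new -> 7 infected
Step 2: +5 new -> 12 infected
Step 3: +5 new -> 17 infected
Step 4: +5 new -> 22 infected
Step 5: +5 new -> 27 infected
Step 6: +1 new -> 28 infected

Answer: 28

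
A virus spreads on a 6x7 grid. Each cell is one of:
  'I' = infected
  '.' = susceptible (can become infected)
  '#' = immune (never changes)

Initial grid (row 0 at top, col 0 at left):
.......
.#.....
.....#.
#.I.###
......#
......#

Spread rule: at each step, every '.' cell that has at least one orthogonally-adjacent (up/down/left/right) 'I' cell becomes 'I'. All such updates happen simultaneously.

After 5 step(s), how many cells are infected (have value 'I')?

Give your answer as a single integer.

Answer: 30

Derivation:
Step 0 (initial): 1 infected
Step 1: +4 new -> 5 infected
Step 2: +6 new -> 11 infected
Step 3: +8 new -> 19 infected
Step 4: +7 new -> 26 infected
Step 5: +4 new -> 30 infected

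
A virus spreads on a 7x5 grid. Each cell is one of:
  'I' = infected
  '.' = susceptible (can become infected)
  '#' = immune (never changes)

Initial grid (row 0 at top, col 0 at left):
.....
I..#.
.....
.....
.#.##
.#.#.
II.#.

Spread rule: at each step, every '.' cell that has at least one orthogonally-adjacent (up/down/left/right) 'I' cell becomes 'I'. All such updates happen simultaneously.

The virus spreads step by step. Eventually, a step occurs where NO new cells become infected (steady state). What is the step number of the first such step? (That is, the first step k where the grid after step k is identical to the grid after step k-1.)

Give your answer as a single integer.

Step 0 (initial): 3 infected
Step 1: +5 new -> 8 infected
Step 2: +6 new -> 14 infected
Step 3: +4 new -> 18 infected
Step 4: +3 new -> 21 infected
Step 5: +3 new -> 24 infected
Step 6: +2 new -> 26 infected
Step 7: +0 new -> 26 infected

Answer: 7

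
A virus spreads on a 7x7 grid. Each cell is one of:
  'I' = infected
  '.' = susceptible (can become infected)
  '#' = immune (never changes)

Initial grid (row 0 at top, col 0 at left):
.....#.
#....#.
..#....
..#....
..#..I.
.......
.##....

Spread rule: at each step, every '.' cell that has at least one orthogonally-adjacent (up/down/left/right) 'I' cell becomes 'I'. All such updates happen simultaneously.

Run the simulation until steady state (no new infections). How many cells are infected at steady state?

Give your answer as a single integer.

Answer: 41

Derivation:
Step 0 (initial): 1 infected
Step 1: +4 new -> 5 infected
Step 2: +7 new -> 12 infected
Step 3: +6 new -> 18 infected
Step 4: +5 new -> 23 infected
Step 5: +4 new -> 27 infected
Step 6: +4 new -> 31 infected
Step 7: +5 new -> 36 infected
Step 8: +3 new -> 39 infected
Step 9: +2 new -> 41 infected
Step 10: +0 new -> 41 infected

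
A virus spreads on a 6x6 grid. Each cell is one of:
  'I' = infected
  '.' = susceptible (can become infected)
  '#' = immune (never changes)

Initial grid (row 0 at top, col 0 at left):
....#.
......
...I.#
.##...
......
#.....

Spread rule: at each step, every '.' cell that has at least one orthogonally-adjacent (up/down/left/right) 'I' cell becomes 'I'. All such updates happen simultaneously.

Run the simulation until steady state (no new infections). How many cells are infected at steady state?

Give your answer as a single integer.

Step 0 (initial): 1 infected
Step 1: +4 new -> 5 infected
Step 2: +6 new -> 11 infected
Step 3: +8 new -> 19 infected
Step 4: +8 new -> 27 infected
Step 5: +4 new -> 31 infected
Step 6: +0 new -> 31 infected

Answer: 31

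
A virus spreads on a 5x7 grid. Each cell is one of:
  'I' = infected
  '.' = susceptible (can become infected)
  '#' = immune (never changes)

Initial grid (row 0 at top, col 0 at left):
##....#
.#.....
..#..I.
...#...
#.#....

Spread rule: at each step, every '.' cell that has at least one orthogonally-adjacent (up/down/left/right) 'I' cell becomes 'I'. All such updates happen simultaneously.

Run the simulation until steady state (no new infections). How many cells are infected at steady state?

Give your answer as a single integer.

Step 0 (initial): 1 infected
Step 1: +4 new -> 5 infected
Step 2: +7 new -> 12 infected
Step 3: +4 new -> 16 infected
Step 4: +3 new -> 19 infected
Step 5: +1 new -> 20 infected
Step 6: +0 new -> 20 infected

Answer: 20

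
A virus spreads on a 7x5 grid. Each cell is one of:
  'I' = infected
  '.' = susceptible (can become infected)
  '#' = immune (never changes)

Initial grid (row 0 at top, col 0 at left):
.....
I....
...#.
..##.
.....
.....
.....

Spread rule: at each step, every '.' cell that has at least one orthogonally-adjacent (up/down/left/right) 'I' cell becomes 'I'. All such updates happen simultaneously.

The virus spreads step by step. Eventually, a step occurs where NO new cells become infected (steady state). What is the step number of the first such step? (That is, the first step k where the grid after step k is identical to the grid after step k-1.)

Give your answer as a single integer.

Step 0 (initial): 1 infected
Step 1: +3 new -> 4 infected
Step 2: +4 new -> 8 infected
Step 3: +5 new -> 13 infected
Step 4: +4 new -> 17 infected
Step 5: +5 new -> 22 infected
Step 6: +4 new -> 26 infected
Step 7: +3 new -> 29 infected
Step 8: +2 new -> 31 infected
Step 9: +1 new -> 32 infected
Step 10: +0 new -> 32 infected

Answer: 10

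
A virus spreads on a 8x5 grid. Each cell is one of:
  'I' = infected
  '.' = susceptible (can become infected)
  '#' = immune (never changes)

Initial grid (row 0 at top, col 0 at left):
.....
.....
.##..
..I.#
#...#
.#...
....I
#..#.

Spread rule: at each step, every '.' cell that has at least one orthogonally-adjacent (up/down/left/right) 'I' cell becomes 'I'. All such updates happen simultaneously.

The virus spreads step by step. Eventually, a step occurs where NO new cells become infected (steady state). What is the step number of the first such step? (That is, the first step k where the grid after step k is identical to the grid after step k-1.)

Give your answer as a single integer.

Answer: 7

Derivation:
Step 0 (initial): 2 infected
Step 1: +6 new -> 8 infected
Step 2: +7 new -> 15 infected
Step 3: +5 new -> 20 infected
Step 4: +6 new -> 26 infected
Step 5: +5 new -> 31 infected
Step 6: +1 new -> 32 infected
Step 7: +0 new -> 32 infected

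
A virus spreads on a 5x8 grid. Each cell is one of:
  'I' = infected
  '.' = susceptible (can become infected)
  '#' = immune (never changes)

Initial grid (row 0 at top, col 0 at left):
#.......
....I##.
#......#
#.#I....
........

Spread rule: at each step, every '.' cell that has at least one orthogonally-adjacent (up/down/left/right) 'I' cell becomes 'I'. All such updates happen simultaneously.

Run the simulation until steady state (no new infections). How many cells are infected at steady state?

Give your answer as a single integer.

Step 0 (initial): 2 infected
Step 1: +6 new -> 8 infected
Step 2: +8 new -> 16 infected
Step 3: +8 new -> 24 infected
Step 4: +7 new -> 31 infected
Step 5: +2 new -> 33 infected
Step 6: +0 new -> 33 infected

Answer: 33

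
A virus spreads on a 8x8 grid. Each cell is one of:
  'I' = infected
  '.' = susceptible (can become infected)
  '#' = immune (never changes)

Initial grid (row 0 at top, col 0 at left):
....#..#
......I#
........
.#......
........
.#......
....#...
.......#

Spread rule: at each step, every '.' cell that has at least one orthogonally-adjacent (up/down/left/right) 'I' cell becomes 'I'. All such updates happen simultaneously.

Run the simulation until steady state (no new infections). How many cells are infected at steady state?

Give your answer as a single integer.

Answer: 57

Derivation:
Step 0 (initial): 1 infected
Step 1: +3 new -> 4 infected
Step 2: +5 new -> 9 infected
Step 3: +5 new -> 14 infected
Step 4: +7 new -> 21 infected
Step 5: +8 new -> 29 infected
Step 6: +9 new -> 38 infected
Step 7: +5 new -> 43 infected
Step 8: +5 new -> 48 infected
Step 9: +3 new -> 51 infected
Step 10: +3 new -> 54 infected
Step 11: +2 new -> 56 infected
Step 12: +1 new -> 57 infected
Step 13: +0 new -> 57 infected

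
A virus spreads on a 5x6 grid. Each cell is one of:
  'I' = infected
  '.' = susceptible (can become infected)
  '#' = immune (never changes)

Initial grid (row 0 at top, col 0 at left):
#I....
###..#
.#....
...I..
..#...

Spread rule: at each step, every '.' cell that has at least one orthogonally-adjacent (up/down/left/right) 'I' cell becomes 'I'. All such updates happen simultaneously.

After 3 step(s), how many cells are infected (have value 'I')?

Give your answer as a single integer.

Step 0 (initial): 2 infected
Step 1: +5 new -> 7 infected
Step 2: +7 new -> 14 infected
Step 3: +6 new -> 20 infected

Answer: 20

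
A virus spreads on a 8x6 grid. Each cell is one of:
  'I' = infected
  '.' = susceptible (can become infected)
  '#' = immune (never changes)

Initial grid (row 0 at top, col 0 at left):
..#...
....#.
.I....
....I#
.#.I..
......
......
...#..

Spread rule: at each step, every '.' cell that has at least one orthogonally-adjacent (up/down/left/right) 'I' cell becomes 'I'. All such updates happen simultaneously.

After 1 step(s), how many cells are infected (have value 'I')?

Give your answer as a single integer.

Step 0 (initial): 3 infected
Step 1: +9 new -> 12 infected

Answer: 12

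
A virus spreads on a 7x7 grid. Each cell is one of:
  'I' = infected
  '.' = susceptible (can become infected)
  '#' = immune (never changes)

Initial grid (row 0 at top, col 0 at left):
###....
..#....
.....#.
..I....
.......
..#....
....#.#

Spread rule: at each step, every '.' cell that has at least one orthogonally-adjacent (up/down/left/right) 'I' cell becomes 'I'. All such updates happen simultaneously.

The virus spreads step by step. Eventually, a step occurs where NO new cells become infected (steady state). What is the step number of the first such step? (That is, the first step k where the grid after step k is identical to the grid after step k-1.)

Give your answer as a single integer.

Answer: 8

Derivation:
Step 0 (initial): 1 infected
Step 1: +4 new -> 5 infected
Step 2: +6 new -> 11 infected
Step 3: +9 new -> 20 infected
Step 4: +9 new -> 29 infected
Step 5: +7 new -> 36 infected
Step 6: +4 new -> 40 infected
Step 7: +1 new -> 41 infected
Step 8: +0 new -> 41 infected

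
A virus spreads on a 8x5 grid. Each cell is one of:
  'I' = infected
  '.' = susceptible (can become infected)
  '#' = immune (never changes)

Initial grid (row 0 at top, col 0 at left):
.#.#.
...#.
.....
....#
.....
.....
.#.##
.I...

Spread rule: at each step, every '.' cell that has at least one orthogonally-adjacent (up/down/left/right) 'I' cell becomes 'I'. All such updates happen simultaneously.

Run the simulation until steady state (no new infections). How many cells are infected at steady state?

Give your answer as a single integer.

Step 0 (initial): 1 infected
Step 1: +2 new -> 3 infected
Step 2: +3 new -> 6 infected
Step 3: +3 new -> 9 infected
Step 4: +4 new -> 13 infected
Step 5: +5 new -> 18 infected
Step 6: +5 new -> 23 infected
Step 7: +4 new -> 27 infected
Step 8: +4 new -> 31 infected
Step 9: +1 new -> 32 infected
Step 10: +1 new -> 33 infected
Step 11: +0 new -> 33 infected

Answer: 33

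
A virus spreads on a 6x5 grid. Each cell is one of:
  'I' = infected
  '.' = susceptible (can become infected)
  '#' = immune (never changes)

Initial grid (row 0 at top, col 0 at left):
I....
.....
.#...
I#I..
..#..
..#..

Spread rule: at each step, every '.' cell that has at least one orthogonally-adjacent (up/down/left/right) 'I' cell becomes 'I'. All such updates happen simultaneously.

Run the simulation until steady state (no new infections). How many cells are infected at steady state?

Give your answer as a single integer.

Step 0 (initial): 3 infected
Step 1: +6 new -> 9 infected
Step 2: +8 new -> 17 infected
Step 3: +6 new -> 23 infected
Step 4: +3 new -> 26 infected
Step 5: +0 new -> 26 infected

Answer: 26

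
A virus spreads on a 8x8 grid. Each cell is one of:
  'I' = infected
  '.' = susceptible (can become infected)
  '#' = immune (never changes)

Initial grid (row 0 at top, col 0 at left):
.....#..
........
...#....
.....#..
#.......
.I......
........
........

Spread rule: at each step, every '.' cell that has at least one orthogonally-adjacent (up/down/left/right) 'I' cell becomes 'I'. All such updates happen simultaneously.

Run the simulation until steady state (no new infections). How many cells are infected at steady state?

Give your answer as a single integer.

Answer: 60

Derivation:
Step 0 (initial): 1 infected
Step 1: +4 new -> 5 infected
Step 2: +6 new -> 11 infected
Step 3: +8 new -> 19 infected
Step 4: +8 new -> 27 infected
Step 5: +8 new -> 35 infected
Step 6: +8 new -> 43 infected
Step 7: +7 new -> 50 infected
Step 8: +5 new -> 55 infected
Step 9: +2 new -> 57 infected
Step 10: +2 new -> 59 infected
Step 11: +1 new -> 60 infected
Step 12: +0 new -> 60 infected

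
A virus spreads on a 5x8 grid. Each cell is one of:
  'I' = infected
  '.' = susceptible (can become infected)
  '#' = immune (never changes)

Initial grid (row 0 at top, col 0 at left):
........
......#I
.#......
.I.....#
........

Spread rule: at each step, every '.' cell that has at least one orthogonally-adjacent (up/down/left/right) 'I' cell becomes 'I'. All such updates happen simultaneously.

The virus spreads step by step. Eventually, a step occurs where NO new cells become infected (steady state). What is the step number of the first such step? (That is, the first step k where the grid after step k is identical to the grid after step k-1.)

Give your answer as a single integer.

Answer: 6

Derivation:
Step 0 (initial): 2 infected
Step 1: +5 new -> 7 infected
Step 2: +7 new -> 14 infected
Step 3: +8 new -> 22 infected
Step 4: +10 new -> 32 infected
Step 5: +5 new -> 37 infected
Step 6: +0 new -> 37 infected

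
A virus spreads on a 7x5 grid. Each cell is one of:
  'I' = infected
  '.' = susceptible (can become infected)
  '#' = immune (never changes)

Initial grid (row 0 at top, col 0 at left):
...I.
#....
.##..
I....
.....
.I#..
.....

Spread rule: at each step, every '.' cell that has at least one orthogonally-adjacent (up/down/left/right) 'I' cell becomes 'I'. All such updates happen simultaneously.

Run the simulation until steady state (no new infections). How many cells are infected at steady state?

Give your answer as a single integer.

Step 0 (initial): 3 infected
Step 1: +9 new -> 12 infected
Step 2: +8 new -> 20 infected
Step 3: +6 new -> 26 infected
Step 4: +4 new -> 30 infected
Step 5: +1 new -> 31 infected
Step 6: +0 new -> 31 infected

Answer: 31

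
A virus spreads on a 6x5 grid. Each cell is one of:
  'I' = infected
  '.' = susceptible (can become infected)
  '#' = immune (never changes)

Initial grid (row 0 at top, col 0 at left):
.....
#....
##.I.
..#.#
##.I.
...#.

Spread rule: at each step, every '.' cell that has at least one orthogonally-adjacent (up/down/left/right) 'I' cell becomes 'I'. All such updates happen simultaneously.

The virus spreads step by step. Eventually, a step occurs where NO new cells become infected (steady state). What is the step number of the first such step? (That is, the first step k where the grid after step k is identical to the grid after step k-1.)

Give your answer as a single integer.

Answer: 6

Derivation:
Step 0 (initial): 2 infected
Step 1: +6 new -> 8 infected
Step 2: +5 new -> 13 infected
Step 3: +4 new -> 17 infected
Step 4: +2 new -> 19 infected
Step 5: +1 new -> 20 infected
Step 6: +0 new -> 20 infected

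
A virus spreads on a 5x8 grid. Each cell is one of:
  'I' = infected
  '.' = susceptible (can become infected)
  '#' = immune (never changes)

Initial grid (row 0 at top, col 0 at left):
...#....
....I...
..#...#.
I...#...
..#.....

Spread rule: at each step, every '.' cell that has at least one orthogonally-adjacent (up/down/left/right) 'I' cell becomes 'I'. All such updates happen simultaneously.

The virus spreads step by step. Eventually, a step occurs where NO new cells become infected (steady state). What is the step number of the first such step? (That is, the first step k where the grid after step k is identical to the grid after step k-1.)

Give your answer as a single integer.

Step 0 (initial): 2 infected
Step 1: +7 new -> 9 infected
Step 2: +9 new -> 18 infected
Step 3: +7 new -> 25 infected
Step 4: +6 new -> 31 infected
Step 5: +3 new -> 34 infected
Step 6: +1 new -> 35 infected
Step 7: +0 new -> 35 infected

Answer: 7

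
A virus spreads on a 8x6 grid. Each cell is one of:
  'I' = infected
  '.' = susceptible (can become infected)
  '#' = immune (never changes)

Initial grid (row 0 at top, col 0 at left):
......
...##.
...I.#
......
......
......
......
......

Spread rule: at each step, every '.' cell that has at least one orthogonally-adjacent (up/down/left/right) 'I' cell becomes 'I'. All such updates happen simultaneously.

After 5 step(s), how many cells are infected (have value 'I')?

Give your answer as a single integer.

Answer: 34

Derivation:
Step 0 (initial): 1 infected
Step 1: +3 new -> 4 infected
Step 2: +5 new -> 9 infected
Step 3: +8 new -> 17 infected
Step 4: +9 new -> 26 infected
Step 5: +8 new -> 34 infected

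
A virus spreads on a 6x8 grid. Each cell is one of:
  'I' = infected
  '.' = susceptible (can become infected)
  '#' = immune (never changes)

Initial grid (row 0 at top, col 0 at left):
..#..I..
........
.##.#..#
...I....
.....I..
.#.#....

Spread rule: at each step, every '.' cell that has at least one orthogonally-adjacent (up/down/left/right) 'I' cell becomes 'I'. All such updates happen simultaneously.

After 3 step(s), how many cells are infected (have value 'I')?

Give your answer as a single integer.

Answer: 34

Derivation:
Step 0 (initial): 3 infected
Step 1: +11 new -> 14 infected
Step 2: +12 new -> 26 infected
Step 3: +8 new -> 34 infected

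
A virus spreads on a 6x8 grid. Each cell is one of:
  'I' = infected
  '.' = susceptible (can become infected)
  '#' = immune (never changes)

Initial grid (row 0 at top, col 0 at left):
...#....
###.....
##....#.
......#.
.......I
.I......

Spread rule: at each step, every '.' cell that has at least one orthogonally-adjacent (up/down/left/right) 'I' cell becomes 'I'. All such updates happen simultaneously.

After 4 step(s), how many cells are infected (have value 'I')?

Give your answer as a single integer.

Answer: 29

Derivation:
Step 0 (initial): 2 infected
Step 1: +6 new -> 8 infected
Step 2: +7 new -> 15 infected
Step 3: +8 new -> 23 infected
Step 4: +6 new -> 29 infected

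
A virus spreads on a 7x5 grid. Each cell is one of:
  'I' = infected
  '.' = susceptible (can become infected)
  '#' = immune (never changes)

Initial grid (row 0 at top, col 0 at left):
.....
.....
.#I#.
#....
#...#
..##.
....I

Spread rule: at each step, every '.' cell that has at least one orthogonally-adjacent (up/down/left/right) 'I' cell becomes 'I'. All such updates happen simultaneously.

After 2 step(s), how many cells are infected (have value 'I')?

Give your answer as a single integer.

Step 0 (initial): 2 infected
Step 1: +4 new -> 6 infected
Step 2: +7 new -> 13 infected

Answer: 13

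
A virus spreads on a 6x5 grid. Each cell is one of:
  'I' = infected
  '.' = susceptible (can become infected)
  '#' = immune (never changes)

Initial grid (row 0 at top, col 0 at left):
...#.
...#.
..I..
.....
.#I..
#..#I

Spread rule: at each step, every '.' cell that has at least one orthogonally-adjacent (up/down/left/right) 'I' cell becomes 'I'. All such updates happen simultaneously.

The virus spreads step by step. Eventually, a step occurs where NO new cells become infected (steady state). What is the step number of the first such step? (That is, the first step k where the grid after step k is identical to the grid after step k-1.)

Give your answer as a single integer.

Step 0 (initial): 3 infected
Step 1: +7 new -> 10 infected
Step 2: +8 new -> 18 infected
Step 3: +4 new -> 22 infected
Step 4: +3 new -> 25 infected
Step 5: +0 new -> 25 infected

Answer: 5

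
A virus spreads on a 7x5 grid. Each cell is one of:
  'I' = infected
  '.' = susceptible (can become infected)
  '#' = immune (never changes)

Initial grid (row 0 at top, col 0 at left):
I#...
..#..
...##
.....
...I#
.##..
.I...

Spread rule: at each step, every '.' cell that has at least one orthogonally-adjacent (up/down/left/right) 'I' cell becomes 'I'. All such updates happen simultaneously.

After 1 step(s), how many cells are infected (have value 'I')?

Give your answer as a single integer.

Answer: 9

Derivation:
Step 0 (initial): 3 infected
Step 1: +6 new -> 9 infected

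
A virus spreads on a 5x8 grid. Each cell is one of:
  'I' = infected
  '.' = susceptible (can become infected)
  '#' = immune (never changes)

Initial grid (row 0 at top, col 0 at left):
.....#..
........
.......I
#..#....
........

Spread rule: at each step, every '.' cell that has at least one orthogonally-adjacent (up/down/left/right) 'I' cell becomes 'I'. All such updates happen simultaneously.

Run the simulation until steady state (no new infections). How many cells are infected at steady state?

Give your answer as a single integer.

Answer: 37

Derivation:
Step 0 (initial): 1 infected
Step 1: +3 new -> 4 infected
Step 2: +5 new -> 9 infected
Step 3: +5 new -> 14 infected
Step 4: +4 new -> 18 infected
Step 5: +4 new -> 22 infected
Step 6: +5 new -> 27 infected
Step 7: +5 new -> 32 infected
Step 8: +3 new -> 35 infected
Step 9: +2 new -> 37 infected
Step 10: +0 new -> 37 infected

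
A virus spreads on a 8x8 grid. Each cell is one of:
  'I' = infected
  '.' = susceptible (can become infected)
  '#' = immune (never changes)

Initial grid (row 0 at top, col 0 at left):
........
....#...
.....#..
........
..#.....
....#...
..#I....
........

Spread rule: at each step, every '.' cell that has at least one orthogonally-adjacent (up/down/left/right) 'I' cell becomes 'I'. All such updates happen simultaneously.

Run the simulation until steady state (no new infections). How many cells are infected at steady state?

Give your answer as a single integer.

Step 0 (initial): 1 infected
Step 1: +3 new -> 4 infected
Step 2: +5 new -> 9 infected
Step 3: +7 new -> 16 infected
Step 4: +11 new -> 27 infected
Step 5: +10 new -> 37 infected
Step 6: +6 new -> 43 infected
Step 7: +6 new -> 49 infected
Step 8: +5 new -> 54 infected
Step 9: +4 new -> 58 infected
Step 10: +1 new -> 59 infected
Step 11: +0 new -> 59 infected

Answer: 59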